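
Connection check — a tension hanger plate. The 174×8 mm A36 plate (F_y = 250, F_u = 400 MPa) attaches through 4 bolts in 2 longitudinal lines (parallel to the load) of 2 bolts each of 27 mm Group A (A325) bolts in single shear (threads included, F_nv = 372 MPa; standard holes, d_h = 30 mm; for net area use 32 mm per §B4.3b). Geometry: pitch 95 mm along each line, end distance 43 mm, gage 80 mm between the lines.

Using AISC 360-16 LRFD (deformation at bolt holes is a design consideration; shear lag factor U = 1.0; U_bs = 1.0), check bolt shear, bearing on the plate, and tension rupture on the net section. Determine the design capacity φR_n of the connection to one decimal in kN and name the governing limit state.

Bolt shear: A_b = π(27)²/4 = 572.56 mm². φR_n = 0.75 × 372 × 572.56 × 4 × 1 = 639.0 kN.
Bearing (8 mm plate, F_u = 400 MPa): end bolts L_c = 43 − 30/2 = 28, R_n = min(1.2×28×8×400, 2.4×27×8×400) = 107.52 kN/bolt; interior L_c = 95 − 30 = 65, R_n = 207.36 kN/bolt. φR_n = 0.75 × (2×107.52 + 2×207.36) = 472.3 kN.
Tension rupture (net): A_n = (174 − 2×32)×8 = 880 mm² (U = 1.0, A_e = A_n). φR_n = 0.75 × 400 × 880 = 264.0 kN.
Governing: min(639.0, 472.3, 264.0) = 264.0 kN → net-section rupture.

264.0 kN (net-section rupture governs)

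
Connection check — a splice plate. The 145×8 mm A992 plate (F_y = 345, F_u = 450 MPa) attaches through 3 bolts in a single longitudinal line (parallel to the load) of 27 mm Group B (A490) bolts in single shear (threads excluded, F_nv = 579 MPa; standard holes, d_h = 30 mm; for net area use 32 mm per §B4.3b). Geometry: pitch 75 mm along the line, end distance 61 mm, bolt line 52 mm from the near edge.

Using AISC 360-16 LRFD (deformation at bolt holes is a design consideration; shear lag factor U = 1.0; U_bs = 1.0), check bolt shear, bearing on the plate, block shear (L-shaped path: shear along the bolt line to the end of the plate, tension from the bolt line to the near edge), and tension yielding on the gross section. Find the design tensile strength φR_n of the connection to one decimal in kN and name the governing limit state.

309.4 kN (block shear governs)

Bolt shear: A_b = π(27)²/4 = 572.56 mm². φR_n = 0.75 × 579 × 572.56 × 3 × 1 = 745.9 kN.
Bearing (8 mm plate, F_u = 450 MPa): end bolts L_c = 61 − 30/2 = 46, R_n = min(1.2×46×8×450, 2.4×27×8×450) = 198.72 kN/bolt; interior L_c = 75 − 30 = 45, R_n = 194.4 kN/bolt. φR_n = 0.75 × (1×198.72 + 2×194.4) = 440.6 kN.
Block shear: shear path 1×[61+2×75] = 1×211 mm, A_gv = 1688, A_nv = 1×(211 − 2.5×32)×8 = 1048 mm²; tension to near edge: (52 − 0.5×32)×8 = 288 mm². R_n = min(0.6×450×1048, 0.6×345×1688) + 1.0×450×288 = min(282.96, 349.42) + 129.6 = 412.56 kN. φR_n = 0.75 × 412.56 = 309.4 kN.
Tension yield (gross): A_g = 145×8 = 1160 mm². φR_n = 0.90 × 345 × 1160 = 360.2 kN.
Governing: min(745.9, 440.6, 309.4, 360.2) = 309.4 kN → block shear.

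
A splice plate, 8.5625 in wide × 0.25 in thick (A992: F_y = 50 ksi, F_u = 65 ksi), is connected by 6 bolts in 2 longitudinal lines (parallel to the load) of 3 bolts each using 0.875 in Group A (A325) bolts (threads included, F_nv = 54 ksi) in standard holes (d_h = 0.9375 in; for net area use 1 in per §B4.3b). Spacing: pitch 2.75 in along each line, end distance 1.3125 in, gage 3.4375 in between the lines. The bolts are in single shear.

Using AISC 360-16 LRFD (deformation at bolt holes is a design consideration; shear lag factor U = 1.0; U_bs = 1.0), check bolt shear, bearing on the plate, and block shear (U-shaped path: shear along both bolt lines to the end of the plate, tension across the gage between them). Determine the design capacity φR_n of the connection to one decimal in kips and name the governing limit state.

Bolt shear: A_b = π(0.875)²/4 = 0.60132 in². φR_n = 0.75 × 54 × 0.60132 × 6 × 1 = 146.1 kips.
Bearing (0.25 in plate, F_u = 65 ksi): end bolts L_c = 1.3125 − 0.9375/2 = 0.84375, R_n = min(1.2×0.84375×0.25×65, 2.4×0.875×0.25×65) = 16.453 kips/bolt; interior L_c = 2.75 − 0.9375 = 1.8125, R_n = 34.125 kips/bolt. φR_n = 0.75 × (2×16.453 + 4×34.125) = 127.1 kips.
Block shear: shear path 2×[1.3125+2×2.75] = 2×6.8125 in, A_gv = 3.4063, A_nv = 2×(6.8125 − 2.5×1)×0.25 = 2.1563 in²; tension across gage: (3.4375 − 1×1)×0.25 = 0.60938 in². R_n = min(0.6×65×2.1563, 0.6×50×3.4063) + 1.0×65×0.60938 = min(84.096, 102.19) + 39.61 = 123.71 kips. φR_n = 0.75 × 123.71 = 92.8 kips.
Governing: min(146.1, 127.1, 92.8) = 92.8 kips → block shear.

92.8 kips (block shear governs)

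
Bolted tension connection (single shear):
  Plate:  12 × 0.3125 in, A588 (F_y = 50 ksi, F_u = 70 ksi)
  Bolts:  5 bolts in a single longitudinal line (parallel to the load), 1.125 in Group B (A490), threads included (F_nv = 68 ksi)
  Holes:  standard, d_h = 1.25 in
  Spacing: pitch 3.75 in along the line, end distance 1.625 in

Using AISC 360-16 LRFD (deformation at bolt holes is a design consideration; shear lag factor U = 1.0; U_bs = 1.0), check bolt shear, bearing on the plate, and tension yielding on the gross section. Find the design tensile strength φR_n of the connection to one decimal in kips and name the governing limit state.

168.8 kips (gross-section yield governs)

Bolt shear: A_b = π(1.125)²/4 = 0.99402 in². φR_n = 0.75 × 68 × 0.99402 × 5 × 1 = 253.5 kips.
Bearing (0.3125 in plate, F_u = 70 ksi): end bolts L_c = 1.625 − 1.25/2 = 1, R_n = min(1.2×1×0.3125×70, 2.4×1.125×0.3125×70) = 26.25 kips/bolt; interior L_c = 3.75 − 1.25 = 2.5, R_n = 59.063 kips/bolt. φR_n = 0.75 × (1×26.25 + 4×59.063) = 196.9 kips.
Tension yield (gross): A_g = 12×0.3125 = 3.75 in². φR_n = 0.90 × 50 × 3.75 = 168.8 kips.
Governing: min(253.5, 196.9, 168.8) = 168.8 kips → gross-section yield.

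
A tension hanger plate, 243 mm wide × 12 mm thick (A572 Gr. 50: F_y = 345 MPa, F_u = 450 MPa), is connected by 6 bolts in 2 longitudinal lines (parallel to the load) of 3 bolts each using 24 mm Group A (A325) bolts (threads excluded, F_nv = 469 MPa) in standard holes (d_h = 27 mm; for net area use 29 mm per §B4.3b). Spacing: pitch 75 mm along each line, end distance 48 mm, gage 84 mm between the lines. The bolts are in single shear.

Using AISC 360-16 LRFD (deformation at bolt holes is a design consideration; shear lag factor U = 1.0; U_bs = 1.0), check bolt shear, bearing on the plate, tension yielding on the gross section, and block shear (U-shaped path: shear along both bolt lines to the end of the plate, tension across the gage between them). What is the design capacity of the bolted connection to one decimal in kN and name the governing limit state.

Bolt shear: A_b = π(24)²/4 = 452.39 mm². φR_n = 0.75 × 469 × 452.39 × 6 × 1 = 954.8 kN.
Bearing (12 mm plate, F_u = 450 MPa): end bolts L_c = 48 − 27/2 = 34.5, R_n = min(1.2×34.5×12×450, 2.4×24×12×450) = 223.56 kN/bolt; interior L_c = 75 − 27 = 48, R_n = 311.04 kN/bolt. φR_n = 0.75 × (2×223.56 + 4×311.04) = 1268.5 kN.
Tension yield (gross): A_g = 243×12 = 2916 mm². φR_n = 0.90 × 345 × 2916 = 905.4 kN.
Block shear: shear path 2×[48+2×75] = 2×198 mm, A_gv = 4752, A_nv = 2×(198 − 2.5×29)×12 = 3012 mm²; tension across gage: (84 − 1×29)×12 = 660 mm². R_n = min(0.6×450×3012, 0.6×345×4752) + 1.0×450×660 = min(813.24, 983.66) + 297 = 1110.2 kN. φR_n = 0.75 × 1110.2 = 832.7 kN.
Governing: min(954.8, 1268.5, 905.4, 832.7) = 832.7 kN → block shear.

832.7 kN (block shear governs)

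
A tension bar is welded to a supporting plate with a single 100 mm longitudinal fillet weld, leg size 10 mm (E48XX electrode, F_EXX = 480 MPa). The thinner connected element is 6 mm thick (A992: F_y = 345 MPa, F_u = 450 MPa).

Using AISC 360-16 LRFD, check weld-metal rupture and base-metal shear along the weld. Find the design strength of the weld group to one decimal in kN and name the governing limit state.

121.5 kN (base-metal shear governs)

Weld metal: throat = 0.707×10 = 7.07 mm, L = 100 mm. φR_n = 0.75 × 0.6 × 480 × 7.07 × 100 = 152.7 kN.
Base metal shear (6 mm plate): yield φR_n = 1.0×0.6×345×6×100 = 124.2 kN; rupture φR_n = 0.75×0.6×450×6×100 = 121.5 kN; take 121.5 kN (rupture).
Governing: min(152.7, 121.5) = 121.5 kN → base-metal shear.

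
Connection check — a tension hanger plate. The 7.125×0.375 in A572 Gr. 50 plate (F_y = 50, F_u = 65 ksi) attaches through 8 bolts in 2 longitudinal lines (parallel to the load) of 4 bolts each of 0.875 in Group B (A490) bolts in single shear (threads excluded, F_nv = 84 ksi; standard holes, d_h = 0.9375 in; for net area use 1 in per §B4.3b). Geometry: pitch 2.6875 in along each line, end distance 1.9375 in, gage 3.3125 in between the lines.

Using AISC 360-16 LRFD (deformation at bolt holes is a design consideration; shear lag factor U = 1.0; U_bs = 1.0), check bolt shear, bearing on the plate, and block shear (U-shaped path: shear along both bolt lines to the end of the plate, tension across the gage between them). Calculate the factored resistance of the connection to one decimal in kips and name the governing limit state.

Bolt shear: A_b = π(0.875)²/4 = 0.60132 in². φR_n = 0.75 × 84 × 0.60132 × 8 × 1 = 303.1 kips.
Bearing (0.375 in plate, F_u = 65 ksi): end bolts L_c = 1.9375 − 0.9375/2 = 1.46875, R_n = min(1.2×1.46875×0.375×65, 2.4×0.875×0.375×65) = 42.961 kips/bolt; interior L_c = 2.6875 − 0.9375 = 1.75, R_n = 51.188 kips/bolt. φR_n = 0.75 × (2×42.961 + 6×51.188) = 294.8 kips.
Block shear: shear path 2×[1.9375+3×2.6875] = 2×10 in, A_gv = 7.5, A_nv = 2×(10 − 3.5×1)×0.375 = 4.875 in²; tension across gage: (3.3125 − 1×1)×0.375 = 0.86719 in². R_n = min(0.6×65×4.875, 0.6×50×7.5) + 1.0×65×0.86719 = min(190.13, 225) + 56.367 = 246.5 kips. φR_n = 0.75 × 246.5 = 184.9 kips.
Governing: min(303.1, 294.8, 184.9) = 184.9 kips → block shear.

184.9 kips (block shear governs)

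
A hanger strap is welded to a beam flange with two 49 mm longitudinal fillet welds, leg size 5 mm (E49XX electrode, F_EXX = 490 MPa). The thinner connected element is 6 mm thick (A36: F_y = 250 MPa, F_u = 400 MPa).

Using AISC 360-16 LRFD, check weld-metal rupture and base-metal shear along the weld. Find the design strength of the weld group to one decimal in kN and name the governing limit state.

76.4 kN (weld metal governs)

Weld metal: throat = 0.707×5 = 3.535 mm, L = 2×49 = 98 mm. φR_n = 0.75 × 0.6 × 490 × 3.535 × 98 = 76.4 kN.
Base metal shear (6 mm plate): yield φR_n = 1.0×0.6×250×6×98 = 88.2 kN; rupture φR_n = 0.75×0.6×400×6×98 = 105.8 kN; take 88.2 kN (yield).
Governing: min(76.4, 88.2) = 76.4 kN → weld metal.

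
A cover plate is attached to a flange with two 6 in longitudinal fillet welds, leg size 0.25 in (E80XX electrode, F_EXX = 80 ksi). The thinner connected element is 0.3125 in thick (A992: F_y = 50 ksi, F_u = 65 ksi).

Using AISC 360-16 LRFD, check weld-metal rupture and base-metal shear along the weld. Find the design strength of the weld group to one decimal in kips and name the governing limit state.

Weld metal: throat = 0.707×0.25 = 0.17675 in, L = 2×6 = 12 in. φR_n = 0.75 × 0.6 × 80 × 0.17675 × 12 = 76.4 kips.
Base metal shear (0.3125 in plate): yield φR_n = 1.0×0.6×50×0.3125×12 = 112.5 kips; rupture φR_n = 0.75×0.6×65×0.3125×12 = 109.7 kips; take 109.7 kips (rupture).
Governing: min(76.4, 109.7) = 76.4 kips → weld metal.

76.4 kips (weld metal governs)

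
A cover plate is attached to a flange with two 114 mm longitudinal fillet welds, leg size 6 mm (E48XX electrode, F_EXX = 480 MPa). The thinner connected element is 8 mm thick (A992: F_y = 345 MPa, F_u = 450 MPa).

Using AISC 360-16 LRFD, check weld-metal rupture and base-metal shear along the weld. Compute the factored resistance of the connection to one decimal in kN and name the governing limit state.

Weld metal: throat = 0.707×6 = 4.242 mm, L = 2×114 = 228 mm. φR_n = 0.75 × 0.6 × 480 × 4.242 × 228 = 208.9 kN.
Base metal shear (8 mm plate): yield φR_n = 1.0×0.6×345×8×228 = 377.6 kN; rupture φR_n = 0.75×0.6×450×8×228 = 369.4 kN; take 369.4 kN (rupture).
Governing: min(208.9, 369.4) = 208.9 kN → weld metal.

208.9 kN (weld metal governs)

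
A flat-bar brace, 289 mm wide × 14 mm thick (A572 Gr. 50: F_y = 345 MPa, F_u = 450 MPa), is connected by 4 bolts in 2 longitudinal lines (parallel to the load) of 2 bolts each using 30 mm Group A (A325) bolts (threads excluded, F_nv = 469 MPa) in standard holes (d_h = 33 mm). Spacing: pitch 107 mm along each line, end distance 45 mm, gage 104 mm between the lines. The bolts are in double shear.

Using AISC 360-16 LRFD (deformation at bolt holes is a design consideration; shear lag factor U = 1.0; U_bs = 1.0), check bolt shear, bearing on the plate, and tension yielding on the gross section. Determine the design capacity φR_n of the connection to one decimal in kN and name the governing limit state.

1003.6 kN (bearing governs)

Bolt shear: A_b = π(30)²/4 = 706.86 mm². φR_n = 0.75 × 469 × 706.86 × 4 × 2 = 1989.1 kN.
Bearing (14 mm plate, F_u = 450 MPa): end bolts L_c = 45 − 33/2 = 28.5, R_n = min(1.2×28.5×14×450, 2.4×30×14×450) = 215.46 kN/bolt; interior L_c = 107 − 33 = 74, R_n = 453.6 kN/bolt. φR_n = 0.75 × (2×215.46 + 2×453.6) = 1003.6 kN.
Tension yield (gross): A_g = 289×14 = 4046 mm². φR_n = 0.90 × 345 × 4046 = 1256.3 kN.
Governing: min(1989.1, 1003.6, 1256.3) = 1003.6 kN → bearing.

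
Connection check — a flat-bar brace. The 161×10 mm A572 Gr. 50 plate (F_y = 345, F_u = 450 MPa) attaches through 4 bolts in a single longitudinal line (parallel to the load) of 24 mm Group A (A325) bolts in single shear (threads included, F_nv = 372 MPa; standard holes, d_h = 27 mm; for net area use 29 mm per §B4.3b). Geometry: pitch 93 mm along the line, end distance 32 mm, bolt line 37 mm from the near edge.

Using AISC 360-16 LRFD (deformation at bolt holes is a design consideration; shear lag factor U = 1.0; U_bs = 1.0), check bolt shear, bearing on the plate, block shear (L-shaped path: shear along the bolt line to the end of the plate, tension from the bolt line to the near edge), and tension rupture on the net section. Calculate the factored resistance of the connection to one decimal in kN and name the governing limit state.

Bolt shear: A_b = π(24)²/4 = 452.39 mm². φR_n = 0.75 × 372 × 452.39 × 4 × 1 = 504.9 kN.
Bearing (10 mm plate, F_u = 450 MPa): end bolts L_c = 32 − 27/2 = 18.5, R_n = min(1.2×18.5×10×450, 2.4×24×10×450) = 99.9 kN/bolt; interior L_c = 93 − 27 = 66, R_n = 259.2 kN/bolt. φR_n = 0.75 × (1×99.9 + 3×259.2) = 658.1 kN.
Block shear: shear path 1×[32+3×93] = 1×311 mm, A_gv = 3110, A_nv = 1×(311 − 3.5×29)×10 = 2095 mm²; tension to near edge: (37 − 0.5×29)×10 = 225 mm². R_n = min(0.6×450×2095, 0.6×345×3110) + 1.0×450×225 = min(565.65, 643.77) + 101.25 = 666.9 kN. φR_n = 0.75 × 666.9 = 500.2 kN.
Tension rupture (net): A_n = (161 − 1×29)×10 = 1320 mm² (U = 1.0, A_e = A_n). φR_n = 0.75 × 450 × 1320 = 445.5 kN.
Governing: min(504.9, 658.1, 500.2, 445.5) = 445.5 kN → net-section rupture.

445.5 kN (net-section rupture governs)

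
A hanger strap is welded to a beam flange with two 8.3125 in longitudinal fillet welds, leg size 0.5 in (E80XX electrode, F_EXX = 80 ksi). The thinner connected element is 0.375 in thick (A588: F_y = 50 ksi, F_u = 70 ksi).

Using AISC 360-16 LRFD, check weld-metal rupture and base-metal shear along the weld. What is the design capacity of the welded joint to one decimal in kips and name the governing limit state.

187.0 kips (base-metal shear governs)

Weld metal: throat = 0.707×0.5 = 0.3535 in, L = 2×8.3125 = 16.625 in. φR_n = 0.75 × 0.6 × 80 × 0.3535 × 16.625 = 211.6 kips.
Base metal shear (0.375 in plate): yield φR_n = 1.0×0.6×50×0.375×16.625 = 187.0 kips; rupture φR_n = 0.75×0.6×70×0.375×16.625 = 196.4 kips; take 187.0 kips (yield).
Governing: min(211.6, 187.0) = 187.0 kips → base-metal shear.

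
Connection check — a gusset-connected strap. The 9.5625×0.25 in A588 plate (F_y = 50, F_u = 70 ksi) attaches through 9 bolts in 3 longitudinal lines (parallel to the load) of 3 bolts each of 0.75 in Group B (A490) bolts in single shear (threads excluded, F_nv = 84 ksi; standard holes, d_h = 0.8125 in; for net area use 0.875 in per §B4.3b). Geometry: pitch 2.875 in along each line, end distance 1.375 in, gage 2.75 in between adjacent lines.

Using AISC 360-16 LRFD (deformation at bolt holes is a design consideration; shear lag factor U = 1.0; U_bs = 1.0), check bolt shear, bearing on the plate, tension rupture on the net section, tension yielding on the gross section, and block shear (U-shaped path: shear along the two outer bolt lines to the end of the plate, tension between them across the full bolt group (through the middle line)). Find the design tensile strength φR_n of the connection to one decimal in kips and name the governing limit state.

91.1 kips (net-section rupture governs)

Bolt shear: A_b = π(0.75)²/4 = 0.44179 in². φR_n = 0.75 × 84 × 0.44179 × 9 × 1 = 250.5 kips.
Bearing (0.25 in plate, F_u = 70 ksi): end bolts L_c = 1.375 − 0.8125/2 = 0.96875, R_n = min(1.2×0.96875×0.25×70, 2.4×0.75×0.25×70) = 20.344 kips/bolt; interior L_c = 2.875 − 0.8125 = 2.0625, R_n = 31.5 kips/bolt. φR_n = 0.75 × (3×20.344 + 6×31.5) = 187.5 kips.
Tension rupture (net): A_n = (9.5625 − 3×0.875)×0.25 = 1.7344 in² (U = 1.0, A_e = A_n). φR_n = 0.75 × 70 × 1.7344 = 91.1 kips.
Tension yield (gross): A_g = 9.5625×0.25 = 2.3906 in². φR_n = 0.90 × 50 × 2.3906 = 107.6 kips.
Block shear: shear path 2×[1.375+2×2.875] = 2×7.125 in, A_gv = 3.5625, A_nv = 2×(7.125 − 2.5×0.875)×0.25 = 2.4688 in²; tension across gage: (5.5 − 2×0.875)×0.25 = 0.9375 in². R_n = min(0.6×70×2.4688, 0.6×50×3.5625) + 1.0×70×0.9375 = min(103.69, 106.88) + 65.625 = 169.32 kips. φR_n = 0.75 × 169.32 = 127.0 kips.
Governing: min(250.5, 187.5, 91.1, 107.6, 127.0) = 91.1 kips → net-section rupture.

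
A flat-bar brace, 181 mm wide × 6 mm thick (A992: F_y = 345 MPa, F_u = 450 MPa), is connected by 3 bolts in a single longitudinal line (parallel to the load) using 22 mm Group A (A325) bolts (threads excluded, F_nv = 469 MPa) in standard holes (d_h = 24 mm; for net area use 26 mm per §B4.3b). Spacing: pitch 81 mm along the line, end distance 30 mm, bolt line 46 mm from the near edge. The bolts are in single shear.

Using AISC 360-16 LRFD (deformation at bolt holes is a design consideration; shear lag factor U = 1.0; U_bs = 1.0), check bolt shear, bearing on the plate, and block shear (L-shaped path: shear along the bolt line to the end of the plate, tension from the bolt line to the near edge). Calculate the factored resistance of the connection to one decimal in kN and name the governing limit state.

Bolt shear: A_b = π(22)²/4 = 380.13 mm². φR_n = 0.75 × 469 × 380.13 × 3 × 1 = 401.1 kN.
Bearing (6 mm plate, F_u = 450 MPa): end bolts L_c = 30 − 24/2 = 18, R_n = min(1.2×18×6×450, 2.4×22×6×450) = 58.32 kN/bolt; interior L_c = 81 − 24 = 57, R_n = 142.56 kN/bolt. φR_n = 0.75 × (1×58.32 + 2×142.56) = 257.6 kN.
Block shear: shear path 1×[30+2×81] = 1×192 mm, A_gv = 1152, A_nv = 1×(192 − 2.5×26)×6 = 762 mm²; tension to near edge: (46 − 0.5×26)×6 = 198 mm². R_n = min(0.6×450×762, 0.6×345×1152) + 1.0×450×198 = min(205.74, 238.46) + 89.1 = 294.84 kN. φR_n = 0.75 × 294.84 = 221.1 kN.
Governing: min(401.1, 257.6, 221.1) = 221.1 kN → block shear.

221.1 kN (block shear governs)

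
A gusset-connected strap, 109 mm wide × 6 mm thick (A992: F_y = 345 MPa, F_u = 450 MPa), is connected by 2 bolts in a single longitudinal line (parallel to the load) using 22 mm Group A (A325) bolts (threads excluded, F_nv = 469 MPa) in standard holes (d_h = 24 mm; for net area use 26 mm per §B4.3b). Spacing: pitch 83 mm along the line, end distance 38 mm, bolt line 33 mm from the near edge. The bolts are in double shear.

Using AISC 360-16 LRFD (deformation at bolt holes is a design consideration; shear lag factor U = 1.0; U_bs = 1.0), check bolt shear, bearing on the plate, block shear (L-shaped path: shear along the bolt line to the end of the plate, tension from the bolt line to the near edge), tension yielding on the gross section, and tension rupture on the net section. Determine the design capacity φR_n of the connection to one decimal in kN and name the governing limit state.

140.1 kN (block shear governs)

Bolt shear: A_b = π(22)²/4 = 380.13 mm². φR_n = 0.75 × 469 × 380.13 × 2 × 2 = 534.8 kN.
Bearing (6 mm plate, F_u = 450 MPa): end bolts L_c = 38 − 24/2 = 26, R_n = min(1.2×26×6×450, 2.4×22×6×450) = 84.24 kN/bolt; interior L_c = 83 − 24 = 59, R_n = 142.56 kN/bolt. φR_n = 0.75 × (1×84.24 + 1×142.56) = 170.1 kN.
Block shear: shear path 1×[38+1×83] = 1×121 mm, A_gv = 726, A_nv = 1×(121 − 1.5×26)×6 = 492 mm²; tension to near edge: (33 − 0.5×26)×6 = 120 mm². R_n = min(0.6×450×492, 0.6×345×726) + 1.0×450×120 = min(132.84, 150.28) + 54 = 186.84 kN. φR_n = 0.75 × 186.84 = 140.1 kN.
Tension yield (gross): A_g = 109×6 = 654 mm². φR_n = 0.90 × 345 × 654 = 203.1 kN.
Tension rupture (net): A_n = (109 − 1×26)×6 = 498 mm² (U = 1.0, A_e = A_n). φR_n = 0.75 × 450 × 498 = 168.1 kN.
Governing: min(534.8, 170.1, 140.1, 203.1, 168.1) = 140.1 kN → block shear.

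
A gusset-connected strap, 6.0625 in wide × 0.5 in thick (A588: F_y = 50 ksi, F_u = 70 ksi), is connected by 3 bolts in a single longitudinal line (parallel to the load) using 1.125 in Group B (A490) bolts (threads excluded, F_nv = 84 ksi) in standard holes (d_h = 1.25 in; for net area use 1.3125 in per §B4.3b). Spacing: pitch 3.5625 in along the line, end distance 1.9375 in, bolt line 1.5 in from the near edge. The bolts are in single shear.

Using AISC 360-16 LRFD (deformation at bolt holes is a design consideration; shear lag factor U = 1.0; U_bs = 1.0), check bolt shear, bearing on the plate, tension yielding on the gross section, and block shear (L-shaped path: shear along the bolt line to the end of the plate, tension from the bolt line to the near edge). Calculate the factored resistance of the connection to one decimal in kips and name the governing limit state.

113.2 kips (block shear governs)

Bolt shear: A_b = π(1.125)²/4 = 0.99402 in². φR_n = 0.75 × 84 × 0.99402 × 3 × 1 = 187.9 kips.
Bearing (0.5 in plate, F_u = 70 ksi): end bolts L_c = 1.9375 − 1.25/2 = 1.3125, R_n = min(1.2×1.3125×0.5×70, 2.4×1.125×0.5×70) = 55.125 kips/bolt; interior L_c = 3.5625 − 1.25 = 2.3125, R_n = 94.5 kips/bolt. φR_n = 0.75 × (1×55.125 + 2×94.5) = 183.1 kips.
Tension yield (gross): A_g = 6.0625×0.5 = 3.0313 in². φR_n = 0.90 × 50 × 3.0313 = 136.4 kips.
Block shear: shear path 1×[1.9375+2×3.5625] = 1×9.0625 in, A_gv = 4.5313, A_nv = 1×(9.0625 − 2.5×1.3125)×0.5 = 2.8906 in²; tension to near edge: (1.5 − 0.5×1.3125)×0.5 = 0.42188 in². R_n = min(0.6×70×2.8906, 0.6×50×4.5313) + 1.0×70×0.42188 = min(121.41, 135.94) + 29.532 = 150.94 kips. φR_n = 0.75 × 150.94 = 113.2 kips.
Governing: min(187.9, 183.1, 136.4, 113.2) = 113.2 kips → block shear.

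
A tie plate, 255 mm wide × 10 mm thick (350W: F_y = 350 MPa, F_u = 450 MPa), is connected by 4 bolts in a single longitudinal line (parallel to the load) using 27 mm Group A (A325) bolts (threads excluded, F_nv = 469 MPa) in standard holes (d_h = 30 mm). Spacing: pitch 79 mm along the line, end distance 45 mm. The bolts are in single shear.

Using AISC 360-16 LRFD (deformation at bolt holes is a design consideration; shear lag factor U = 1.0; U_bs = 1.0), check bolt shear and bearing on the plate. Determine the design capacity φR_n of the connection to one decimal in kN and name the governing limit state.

Bolt shear: A_b = π(27)²/4 = 572.56 mm². φR_n = 0.75 × 469 × 572.56 × 4 × 1 = 805.6 kN.
Bearing (10 mm plate, F_u = 450 MPa): end bolts L_c = 45 − 30/2 = 30, R_n = min(1.2×30×10×450, 2.4×27×10×450) = 162 kN/bolt; interior L_c = 79 − 30 = 49, R_n = 264.6 kN/bolt. φR_n = 0.75 × (1×162 + 3×264.6) = 716.9 kN.
Governing: min(805.6, 716.9) = 716.9 kN → bearing.

716.9 kN (bearing governs)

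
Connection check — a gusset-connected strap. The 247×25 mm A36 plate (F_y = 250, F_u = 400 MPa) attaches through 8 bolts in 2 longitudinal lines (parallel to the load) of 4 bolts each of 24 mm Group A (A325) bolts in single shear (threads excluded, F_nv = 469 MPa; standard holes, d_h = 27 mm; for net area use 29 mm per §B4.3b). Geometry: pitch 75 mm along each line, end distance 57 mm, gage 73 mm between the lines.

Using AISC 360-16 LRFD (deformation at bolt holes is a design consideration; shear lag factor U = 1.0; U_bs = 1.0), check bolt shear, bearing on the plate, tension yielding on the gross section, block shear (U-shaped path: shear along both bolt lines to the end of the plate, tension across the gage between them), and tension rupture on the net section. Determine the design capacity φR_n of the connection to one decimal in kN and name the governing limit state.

Bolt shear: A_b = π(24)²/4 = 452.39 mm². φR_n = 0.75 × 469 × 452.39 × 8 × 1 = 1273.0 kN.
Bearing (25 mm plate, F_u = 400 MPa): end bolts L_c = 57 − 27/2 = 43.5, R_n = min(1.2×43.5×25×400, 2.4×24×25×400) = 522 kN/bolt; interior L_c = 75 − 27 = 48, R_n = 576 kN/bolt. φR_n = 0.75 × (2×522 + 6×576) = 3375.0 kN.
Tension yield (gross): A_g = 247×25 = 6175 mm². φR_n = 0.90 × 250 × 6175 = 1389.4 kN.
Block shear: shear path 2×[57+3×75] = 2×282 mm, A_gv = 14100, A_nv = 2×(282 − 3.5×29)×25 = 9025 mm²; tension across gage: (73 − 1×29)×25 = 1100 mm². R_n = min(0.6×400×9025, 0.6×250×14100) + 1.0×400×1100 = min(2166, 2115) + 440 = 2555 kN. φR_n = 0.75 × 2555 = 1916.3 kN.
Tension rupture (net): A_n = (247 − 2×29)×25 = 4725 mm² (U = 1.0, A_e = A_n). φR_n = 0.75 × 400 × 4725 = 1417.5 kN.
Governing: min(1273.0, 3375.0, 1389.4, 1916.3, 1417.5) = 1273.0 kN → bolt shear.

1273.0 kN (bolt shear governs)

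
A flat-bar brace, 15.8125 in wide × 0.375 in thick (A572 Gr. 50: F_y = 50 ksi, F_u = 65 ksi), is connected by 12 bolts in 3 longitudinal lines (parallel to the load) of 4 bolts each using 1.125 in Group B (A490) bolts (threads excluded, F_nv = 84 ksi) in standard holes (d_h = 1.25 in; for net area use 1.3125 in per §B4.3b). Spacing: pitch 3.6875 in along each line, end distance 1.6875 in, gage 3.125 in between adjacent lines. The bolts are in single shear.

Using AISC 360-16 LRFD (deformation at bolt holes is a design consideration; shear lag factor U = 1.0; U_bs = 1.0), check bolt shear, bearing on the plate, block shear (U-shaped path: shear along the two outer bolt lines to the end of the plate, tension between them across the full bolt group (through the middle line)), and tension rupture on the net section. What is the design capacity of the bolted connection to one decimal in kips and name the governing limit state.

Bolt shear: A_b = π(1.125)²/4 = 0.99402 in². φR_n = 0.75 × 84 × 0.99402 × 12 × 1 = 751.5 kips.
Bearing (0.375 in plate, F_u = 65 ksi): end bolts L_c = 1.6875 − 1.25/2 = 1.0625, R_n = min(1.2×1.0625×0.375×65, 2.4×1.125×0.375×65) = 31.078 kips/bolt; interior L_c = 3.6875 − 1.25 = 2.4375, R_n = 65.813 kips/bolt. φR_n = 0.75 × (3×31.078 + 9×65.813) = 514.2 kips.
Block shear: shear path 2×[1.6875+3×3.6875] = 2×12.75 in, A_gv = 9.5625, A_nv = 2×(12.75 − 3.5×1.3125)×0.375 = 6.1172 in²; tension across gage: (6.25 − 2×1.3125)×0.375 = 1.3594 in². R_n = min(0.6×65×6.1172, 0.6×50×9.5625) + 1.0×65×1.3594 = min(238.57, 286.88) + 88.361 = 326.93 kips. φR_n = 0.75 × 326.93 = 245.2 kips.
Tension rupture (net): A_n = (15.8125 − 3×1.3125)×0.375 = 4.4531 in² (U = 1.0, A_e = A_n). φR_n = 0.75 × 65 × 4.4531 = 217.1 kips.
Governing: min(751.5, 514.2, 245.2, 217.1) = 217.1 kips → net-section rupture.

217.1 kips (net-section rupture governs)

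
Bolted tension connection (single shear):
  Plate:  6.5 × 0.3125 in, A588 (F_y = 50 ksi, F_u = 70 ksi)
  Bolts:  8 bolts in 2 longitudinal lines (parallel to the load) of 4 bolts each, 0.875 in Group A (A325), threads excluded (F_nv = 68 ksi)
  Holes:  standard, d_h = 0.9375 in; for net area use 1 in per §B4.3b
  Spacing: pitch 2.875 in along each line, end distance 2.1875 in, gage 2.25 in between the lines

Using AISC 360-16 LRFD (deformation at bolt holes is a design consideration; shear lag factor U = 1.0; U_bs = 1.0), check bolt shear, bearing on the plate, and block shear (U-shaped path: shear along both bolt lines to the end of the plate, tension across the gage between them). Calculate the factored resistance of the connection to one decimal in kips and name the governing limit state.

164.5 kips (block shear governs)

Bolt shear: A_b = π(0.875)²/4 = 0.60132 in². φR_n = 0.75 × 68 × 0.60132 × 8 × 1 = 245.3 kips.
Bearing (0.3125 in plate, F_u = 70 ksi): end bolts L_c = 2.1875 − 0.9375/2 = 1.71875, R_n = min(1.2×1.71875×0.3125×70, 2.4×0.875×0.3125×70) = 45.117 kips/bolt; interior L_c = 2.875 − 0.9375 = 1.9375, R_n = 45.938 kips/bolt. φR_n = 0.75 × (2×45.117 + 6×45.938) = 274.4 kips.
Block shear: shear path 2×[2.1875+3×2.875] = 2×10.8125 in, A_gv = 6.7578, A_nv = 2×(10.8125 − 3.5×1)×0.3125 = 4.5703 in²; tension across gage: (2.25 − 1×1)×0.3125 = 0.39063 in². R_n = min(0.6×70×4.5703, 0.6×50×6.7578) + 1.0×70×0.39063 = min(191.95, 202.73) + 27.344 = 219.29 kips. φR_n = 0.75 × 219.29 = 164.5 kips.
Governing: min(245.3, 274.4, 164.5) = 164.5 kips → block shear.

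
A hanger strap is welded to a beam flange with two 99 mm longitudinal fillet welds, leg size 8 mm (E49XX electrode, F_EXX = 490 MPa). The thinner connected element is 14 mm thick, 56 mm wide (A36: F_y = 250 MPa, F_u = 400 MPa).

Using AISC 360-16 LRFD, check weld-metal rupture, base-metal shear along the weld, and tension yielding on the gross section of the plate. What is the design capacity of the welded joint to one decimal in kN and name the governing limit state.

Weld metal: throat = 0.707×8 = 5.656 mm, L = 2×99 = 198 mm. φR_n = 0.75 × 0.6 × 490 × 5.656 × 198 = 246.9 kN.
Base metal shear (14 mm plate): yield φR_n = 1.0×0.6×250×14×198 = 415.8 kN; rupture φR_n = 0.75×0.6×400×14×198 = 499.0 kN; take 415.8 kN (yield).
Tension yield (gross): A_g = 56×14 = 784 mm². φR_n = 0.90 × 250 × 784 = 176.4 kN.
Governing: min(246.9, 415.8, 176.4) = 176.4 kN → gross-section yield.

176.4 kN (gross-section yield governs)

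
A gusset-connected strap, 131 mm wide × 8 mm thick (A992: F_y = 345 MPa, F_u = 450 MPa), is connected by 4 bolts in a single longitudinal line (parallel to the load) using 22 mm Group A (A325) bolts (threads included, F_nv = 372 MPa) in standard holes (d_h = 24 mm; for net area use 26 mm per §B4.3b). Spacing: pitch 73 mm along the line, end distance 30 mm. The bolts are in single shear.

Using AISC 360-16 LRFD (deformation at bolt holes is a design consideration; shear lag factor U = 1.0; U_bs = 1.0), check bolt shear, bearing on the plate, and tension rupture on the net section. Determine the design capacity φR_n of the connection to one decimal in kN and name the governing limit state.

Bolt shear: A_b = π(22)²/4 = 380.13 mm². φR_n = 0.75 × 372 × 380.13 × 4 × 1 = 424.2 kN.
Bearing (8 mm plate, F_u = 450 MPa): end bolts L_c = 30 − 24/2 = 18, R_n = min(1.2×18×8×450, 2.4×22×8×450) = 77.76 kN/bolt; interior L_c = 73 − 24 = 49, R_n = 190.08 kN/bolt. φR_n = 0.75 × (1×77.76 + 3×190.08) = 486.0 kN.
Tension rupture (net): A_n = (131 − 1×26)×8 = 840 mm² (U = 1.0, A_e = A_n). φR_n = 0.75 × 450 × 840 = 283.5 kN.
Governing: min(424.2, 486.0, 283.5) = 283.5 kN → net-section rupture.

283.5 kN (net-section rupture governs)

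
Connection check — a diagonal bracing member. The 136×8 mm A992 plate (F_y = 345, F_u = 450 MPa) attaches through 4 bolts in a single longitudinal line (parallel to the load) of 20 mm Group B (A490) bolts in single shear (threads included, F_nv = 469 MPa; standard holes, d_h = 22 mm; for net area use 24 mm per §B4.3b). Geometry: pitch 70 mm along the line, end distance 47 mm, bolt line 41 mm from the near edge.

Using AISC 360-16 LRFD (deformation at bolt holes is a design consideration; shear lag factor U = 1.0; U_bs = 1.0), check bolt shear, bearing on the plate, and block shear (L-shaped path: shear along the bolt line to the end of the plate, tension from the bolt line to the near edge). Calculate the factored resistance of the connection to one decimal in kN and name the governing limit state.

Bolt shear: A_b = π(20)²/4 = 314.16 mm². φR_n = 0.75 × 469 × 314.16 × 4 × 1 = 442.0 kN.
Bearing (8 mm plate, F_u = 450 MPa): end bolts L_c = 47 − 22/2 = 36, R_n = min(1.2×36×8×450, 2.4×20×8×450) = 155.52 kN/bolt; interior L_c = 70 − 22 = 48, R_n = 172.8 kN/bolt. φR_n = 0.75 × (1×155.52 + 3×172.8) = 505.4 kN.
Block shear: shear path 1×[47+3×70] = 1×257 mm, A_gv = 2056, A_nv = 1×(257 − 3.5×24)×8 = 1384 mm²; tension to near edge: (41 − 0.5×24)×8 = 232 mm². R_n = min(0.6×450×1384, 0.6×345×2056) + 1.0×450×232 = min(373.68, 425.59) + 104.4 = 478.08 kN. φR_n = 0.75 × 478.08 = 358.6 kN.
Governing: min(442.0, 505.4, 358.6) = 358.6 kN → block shear.

358.6 kN (block shear governs)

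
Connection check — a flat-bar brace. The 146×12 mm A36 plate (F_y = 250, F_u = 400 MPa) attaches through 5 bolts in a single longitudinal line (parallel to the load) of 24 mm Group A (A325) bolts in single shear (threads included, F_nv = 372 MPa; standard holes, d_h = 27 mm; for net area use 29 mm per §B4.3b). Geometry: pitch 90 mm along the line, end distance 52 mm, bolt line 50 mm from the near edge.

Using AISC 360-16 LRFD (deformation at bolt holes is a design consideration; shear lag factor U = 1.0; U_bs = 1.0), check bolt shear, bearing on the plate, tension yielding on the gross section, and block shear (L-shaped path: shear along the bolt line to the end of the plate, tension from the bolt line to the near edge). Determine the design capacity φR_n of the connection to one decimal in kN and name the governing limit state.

Bolt shear: A_b = π(24)²/4 = 452.39 mm². φR_n = 0.75 × 372 × 452.39 × 5 × 1 = 631.1 kN.
Bearing (12 mm plate, F_u = 400 MPa): end bolts L_c = 52 − 27/2 = 38.5, R_n = min(1.2×38.5×12×400, 2.4×24×12×400) = 221.76 kN/bolt; interior L_c = 90 − 27 = 63, R_n = 276.48 kN/bolt. φR_n = 0.75 × (1×221.76 + 4×276.48) = 995.8 kN.
Tension yield (gross): A_g = 146×12 = 1752 mm². φR_n = 0.90 × 250 × 1752 = 394.2 kN.
Block shear: shear path 1×[52+4×90] = 1×412 mm, A_gv = 4944, A_nv = 1×(412 − 4.5×29)×12 = 3378 mm²; tension to near edge: (50 − 0.5×29)×12 = 426 mm². R_n = min(0.6×400×3378, 0.6×250×4944) + 1.0×400×426 = min(810.72, 741.6) + 170.4 = 912 kN. φR_n = 0.75 × 912 = 684.0 kN.
Governing: min(631.1, 995.8, 394.2, 684.0) = 394.2 kN → gross-section yield.

394.2 kN (gross-section yield governs)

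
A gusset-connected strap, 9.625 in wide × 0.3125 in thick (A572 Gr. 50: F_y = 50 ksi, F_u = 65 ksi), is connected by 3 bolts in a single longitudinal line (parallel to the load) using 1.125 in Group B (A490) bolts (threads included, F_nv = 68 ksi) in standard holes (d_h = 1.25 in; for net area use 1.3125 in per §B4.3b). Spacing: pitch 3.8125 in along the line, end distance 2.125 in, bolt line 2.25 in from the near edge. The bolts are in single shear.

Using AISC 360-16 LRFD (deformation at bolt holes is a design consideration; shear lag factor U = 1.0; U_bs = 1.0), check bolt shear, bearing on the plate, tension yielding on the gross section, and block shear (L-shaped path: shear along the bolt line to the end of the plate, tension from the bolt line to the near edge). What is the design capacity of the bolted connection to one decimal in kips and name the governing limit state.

Bolt shear: A_b = π(1.125)²/4 = 0.99402 in². φR_n = 0.75 × 68 × 0.99402 × 3 × 1 = 152.1 kips.
Bearing (0.3125 in plate, F_u = 65 ksi): end bolts L_c = 2.125 − 1.25/2 = 1.5, R_n = min(1.2×1.5×0.3125×65, 2.4×1.125×0.3125×65) = 36.563 kips/bolt; interior L_c = 3.8125 − 1.25 = 2.5625, R_n = 54.844 kips/bolt. φR_n = 0.75 × (1×36.563 + 2×54.844) = 109.7 kips.
Tension yield (gross): A_g = 9.625×0.3125 = 3.0078 in². φR_n = 0.90 × 50 × 3.0078 = 135.4 kips.
Block shear: shear path 1×[2.125+2×3.8125] = 1×9.75 in, A_gv = 3.0469, A_nv = 1×(9.75 − 2.5×1.3125)×0.3125 = 2.0215 in²; tension to near edge: (2.25 − 0.5×1.3125)×0.3125 = 0.49805 in². R_n = min(0.6×65×2.0215, 0.6×50×3.0469) + 1.0×65×0.49805 = min(78.839, 91.407) + 32.373 = 111.21 kips. φR_n = 0.75 × 111.21 = 83.4 kips.
Governing: min(152.1, 109.7, 135.4, 83.4) = 83.4 kips → block shear.

83.4 kips (block shear governs)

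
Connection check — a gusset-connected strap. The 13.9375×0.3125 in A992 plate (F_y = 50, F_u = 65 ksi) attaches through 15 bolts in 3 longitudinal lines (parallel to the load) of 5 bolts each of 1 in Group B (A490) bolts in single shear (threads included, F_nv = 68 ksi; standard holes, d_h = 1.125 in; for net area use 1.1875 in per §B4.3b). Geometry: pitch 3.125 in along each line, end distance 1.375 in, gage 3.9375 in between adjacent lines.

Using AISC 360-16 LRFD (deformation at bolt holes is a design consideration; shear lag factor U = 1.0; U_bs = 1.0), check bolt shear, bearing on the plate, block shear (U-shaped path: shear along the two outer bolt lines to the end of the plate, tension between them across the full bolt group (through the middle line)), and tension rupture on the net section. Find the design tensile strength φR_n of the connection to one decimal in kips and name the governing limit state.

158.1 kips (net-section rupture governs)

Bolt shear: A_b = π(1)²/4 = 0.7854 in². φR_n = 0.75 × 68 × 0.7854 × 15 × 1 = 600.8 kips.
Bearing (0.3125 in plate, F_u = 65 ksi): end bolts L_c = 1.375 − 1.125/2 = 0.8125, R_n = min(1.2×0.8125×0.3125×65, 2.4×1×0.3125×65) = 19.805 kips/bolt; interior L_c = 3.125 − 1.125 = 2, R_n = 48.75 kips/bolt. φR_n = 0.75 × (3×19.805 + 12×48.75) = 483.3 kips.
Block shear: shear path 2×[1.375+4×3.125] = 2×13.875 in, A_gv = 8.6719, A_nv = 2×(13.875 − 4.5×1.1875)×0.3125 = 5.332 in²; tension across gage: (7.875 − 2×1.1875)×0.3125 = 1.7188 in². R_n = min(0.6×65×5.332, 0.6×50×8.6719) + 1.0×65×1.7188 = min(207.95, 260.16) + 111.72 = 319.67 kips. φR_n = 0.75 × 319.67 = 239.8 kips.
Tension rupture (net): A_n = (13.9375 − 3×1.1875)×0.3125 = 3.2422 in² (U = 1.0, A_e = A_n). φR_n = 0.75 × 65 × 3.2422 = 158.1 kips.
Governing: min(600.8, 483.3, 239.8, 158.1) = 158.1 kips → net-section rupture.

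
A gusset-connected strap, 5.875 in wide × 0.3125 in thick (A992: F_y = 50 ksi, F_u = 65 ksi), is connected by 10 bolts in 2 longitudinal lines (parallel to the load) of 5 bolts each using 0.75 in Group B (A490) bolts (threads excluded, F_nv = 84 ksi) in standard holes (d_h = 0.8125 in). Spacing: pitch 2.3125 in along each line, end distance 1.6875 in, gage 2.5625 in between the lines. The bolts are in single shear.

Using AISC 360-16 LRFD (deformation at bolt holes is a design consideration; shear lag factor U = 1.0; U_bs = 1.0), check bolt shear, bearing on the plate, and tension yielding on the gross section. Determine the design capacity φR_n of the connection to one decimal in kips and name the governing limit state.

Bolt shear: A_b = π(0.75)²/4 = 0.44179 in². φR_n = 0.75 × 84 × 0.44179 × 10 × 1 = 278.3 kips.
Bearing (0.3125 in plate, F_u = 65 ksi): end bolts L_c = 1.6875 − 0.8125/2 = 1.28125, R_n = min(1.2×1.28125×0.3125×65, 2.4×0.75×0.3125×65) = 31.23 kips/bolt; interior L_c = 2.3125 − 0.8125 = 1.5, R_n = 36.563 kips/bolt. φR_n = 0.75 × (2×31.23 + 8×36.563) = 266.2 kips.
Tension yield (gross): A_g = 5.875×0.3125 = 1.8359 in². φR_n = 0.90 × 50 × 1.8359 = 82.6 kips.
Governing: min(278.3, 266.2, 82.6) = 82.6 kips → gross-section yield.

82.6 kips (gross-section yield governs)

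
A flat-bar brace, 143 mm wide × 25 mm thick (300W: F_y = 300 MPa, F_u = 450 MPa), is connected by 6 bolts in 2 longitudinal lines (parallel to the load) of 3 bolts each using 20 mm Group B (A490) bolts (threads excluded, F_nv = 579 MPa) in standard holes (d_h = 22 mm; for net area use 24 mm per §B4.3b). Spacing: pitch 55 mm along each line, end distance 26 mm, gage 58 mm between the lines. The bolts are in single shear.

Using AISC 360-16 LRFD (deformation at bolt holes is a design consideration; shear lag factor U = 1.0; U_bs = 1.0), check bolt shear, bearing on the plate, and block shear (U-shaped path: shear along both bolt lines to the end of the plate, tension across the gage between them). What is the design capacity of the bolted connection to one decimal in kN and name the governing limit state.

Bolt shear: A_b = π(20)²/4 = 314.16 mm². φR_n = 0.75 × 579 × 314.16 × 6 × 1 = 818.5 kN.
Bearing (25 mm plate, F_u = 450 MPa): end bolts L_c = 26 − 22/2 = 15, R_n = min(1.2×15×25×450, 2.4×20×25×450) = 202.5 kN/bolt; interior L_c = 55 − 22 = 33, R_n = 445.5 kN/bolt. φR_n = 0.75 × (2×202.5 + 4×445.5) = 1640.3 kN.
Block shear: shear path 2×[26+2×55] = 2×136 mm, A_gv = 6800, A_nv = 2×(136 − 2.5×24)×25 = 3800 mm²; tension across gage: (58 − 1×24)×25 = 850 mm². R_n = min(0.6×450×3800, 0.6×300×6800) + 1.0×450×850 = min(1026, 1224) + 382.5 = 1408.5 kN. φR_n = 0.75 × 1408.5 = 1056.4 kN.
Governing: min(818.5, 1640.3, 1056.4) = 818.5 kN → bolt shear.

818.5 kN (bolt shear governs)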